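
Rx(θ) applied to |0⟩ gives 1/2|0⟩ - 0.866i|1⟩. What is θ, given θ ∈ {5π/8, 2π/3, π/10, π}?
2π/3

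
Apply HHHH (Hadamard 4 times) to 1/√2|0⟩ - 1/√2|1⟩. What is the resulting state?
1/√2|0⟩ - 1/√2|1⟩

H² = I, so an even number of Hadamards cancels: H^4 = I and the state is unchanged.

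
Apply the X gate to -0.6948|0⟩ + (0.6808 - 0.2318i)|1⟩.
(0.6808 - 0.2318i)|0⟩ - 0.6948|1⟩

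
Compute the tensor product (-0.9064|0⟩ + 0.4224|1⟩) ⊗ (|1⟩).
-0.9064|01⟩ + 0.4224|11⟩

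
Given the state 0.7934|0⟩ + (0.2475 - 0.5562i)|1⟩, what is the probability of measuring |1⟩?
0.3706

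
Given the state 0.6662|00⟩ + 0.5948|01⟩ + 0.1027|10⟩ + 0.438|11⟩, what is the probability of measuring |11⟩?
0.1918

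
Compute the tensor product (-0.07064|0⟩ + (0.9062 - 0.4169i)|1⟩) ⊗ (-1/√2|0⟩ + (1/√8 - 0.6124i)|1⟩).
0.04995|00⟩ + (-0.02498 + 0.04326i)|01⟩ + (-0.6408 + 0.2948i)|10⟩ + (0.06508 - 0.7024i)|11⟩

amp(|b₁b₂…⟩) = product of the factor amplitudes for bits b₁, b₂, …; only kets whose every factor amplitude is nonzero survive.
|00⟩: (-0.07064)(-1/√2) = 0.04995
|01⟩: (-0.07064)(1/√8 - 0.6124i) = (-0.02498 + 0.04326i)
|10⟩: (0.9062 - 0.4169i)(-1/√2) = (-0.6408 + 0.2948i)
|11⟩: (0.9062 - 0.4169i)(1/√8 - 0.6124i) = (0.06508 - 0.7024i)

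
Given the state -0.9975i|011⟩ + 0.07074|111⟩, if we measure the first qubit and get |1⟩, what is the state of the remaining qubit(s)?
|11⟩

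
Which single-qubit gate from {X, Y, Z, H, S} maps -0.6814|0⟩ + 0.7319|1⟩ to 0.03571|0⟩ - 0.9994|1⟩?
H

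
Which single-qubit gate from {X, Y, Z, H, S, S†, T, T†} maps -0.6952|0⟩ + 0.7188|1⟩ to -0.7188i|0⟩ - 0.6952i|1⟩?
Y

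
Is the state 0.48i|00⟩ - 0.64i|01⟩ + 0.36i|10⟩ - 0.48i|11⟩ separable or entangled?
Separable

Writing the state as a|00⟩ + b|01⟩ + c|10⟩ + d|11⟩, it is a product state iff ad − bc = 0.
Here (a, b, c, d) = (0.48i, -0.64i, 0.36i, -0.48i): ad − bc = (0.48i)(-0.48i) − (-0.64i)(0.36i) = 0, so the state is separable.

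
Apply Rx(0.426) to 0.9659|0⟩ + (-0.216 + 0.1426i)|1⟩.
(0.9742 + 0.04566i)|0⟩ + (-0.2111 - 0.06481i)|1⟩

Rx(0.426) = [[cos(θ/2), −i·sin(θ/2)], [−i·sin(θ/2), cos(θ/2)]]; θ = 0.426, cos(θ/2) ≈ 0.977401, sin(θ/2) ≈ 0.211393.
With a = amp(|0⟩) = 0.9659 and b = amp(|1⟩) = (-0.216 + 0.1426i):
new amp(|0⟩) = (0.977401)·a + (-0.211393i)·b = (0.9742 + 0.04566i)
new amp(|1⟩) = (-0.211393i)·a + (0.977401)·b = (-0.2111 - 0.06481i)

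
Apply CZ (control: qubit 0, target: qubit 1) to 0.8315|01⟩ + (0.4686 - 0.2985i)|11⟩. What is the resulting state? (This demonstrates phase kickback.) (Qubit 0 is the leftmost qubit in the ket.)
0.8315|01⟩ + (-0.4686 + 0.2985i)|11⟩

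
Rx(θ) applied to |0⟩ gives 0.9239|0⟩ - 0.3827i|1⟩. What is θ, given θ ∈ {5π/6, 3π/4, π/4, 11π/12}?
π/4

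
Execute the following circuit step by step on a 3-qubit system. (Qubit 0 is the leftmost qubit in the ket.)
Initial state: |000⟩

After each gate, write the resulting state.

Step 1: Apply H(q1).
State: 1/√2|000⟩ + 1/√2|010⟩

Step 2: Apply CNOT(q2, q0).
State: 1/√2|000⟩ + 1/√2|010⟩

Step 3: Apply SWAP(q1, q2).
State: 1/√2|000⟩ + 1/√2|001⟩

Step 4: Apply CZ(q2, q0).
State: 1/√2|000⟩ + 1/√2|001⟩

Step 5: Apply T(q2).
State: 1/√2|000⟩ + (1/2 + (1/2)i)|001⟩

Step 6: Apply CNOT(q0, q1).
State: 1/√2|000⟩ + (1/2 + (1/2)i)|001⟩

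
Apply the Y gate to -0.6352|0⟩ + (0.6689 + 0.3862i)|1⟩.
(0.3862 - 0.6689i)|0⟩ - 0.6352i|1⟩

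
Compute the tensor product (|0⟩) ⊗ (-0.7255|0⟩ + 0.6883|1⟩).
-0.7255|00⟩ + 0.6883|01⟩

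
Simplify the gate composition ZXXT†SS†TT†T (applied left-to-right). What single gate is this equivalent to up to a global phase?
Z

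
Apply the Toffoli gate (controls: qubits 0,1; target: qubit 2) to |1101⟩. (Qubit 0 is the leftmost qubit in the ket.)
|1111⟩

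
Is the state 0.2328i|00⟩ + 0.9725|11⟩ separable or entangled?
Entangled

Writing the state as a|00⟩ + b|01⟩ + c|10⟩ + d|11⟩, it is a product state iff ad − bc = 0.
Here (a, b, c, d) = (0.2328i, 0, 0, 0.9725): ad − bc = (0.2328i)(0.9725) − (0)(0) = 0.2264i ≠ 0, so the state is entangled.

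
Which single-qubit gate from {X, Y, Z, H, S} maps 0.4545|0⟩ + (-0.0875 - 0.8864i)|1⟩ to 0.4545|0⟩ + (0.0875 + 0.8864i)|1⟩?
Z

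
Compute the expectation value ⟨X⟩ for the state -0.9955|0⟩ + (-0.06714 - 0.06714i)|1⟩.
0.1337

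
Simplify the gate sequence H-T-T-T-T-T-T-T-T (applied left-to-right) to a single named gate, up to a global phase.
H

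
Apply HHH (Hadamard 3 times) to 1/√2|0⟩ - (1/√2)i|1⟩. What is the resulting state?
(1/2 - (1/2)i)|0⟩ + (1/2 + (1/2)i)|1⟩

H² = I, so H^3 = H: a single Hadamard. With (a, b) = (1/√2, -(1/√2)i), H gives ((a + b)/√2, (a − b)/√2) = ((1/2 - (1/2)i), (1/2 + (1/2)i)).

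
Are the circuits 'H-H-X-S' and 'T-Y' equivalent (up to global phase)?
No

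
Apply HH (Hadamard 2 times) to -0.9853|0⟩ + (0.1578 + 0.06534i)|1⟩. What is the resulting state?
-0.9853|0⟩ + (0.1578 + 0.06534i)|1⟩

H² = I, so an even number of Hadamards cancels: H^2 = I and the state is unchanged.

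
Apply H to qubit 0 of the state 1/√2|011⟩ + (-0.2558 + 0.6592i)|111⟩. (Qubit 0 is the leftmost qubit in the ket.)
(0.3191 + 0.4661i)|011⟩ + (0.6809 - 0.4661i)|111⟩

H on qubit 0 mixes each pair of kets that differ only in qubit 0: amplitudes (a, b) of (|…0…⟩, |…1…⟩) become ((a + b)/√2, (a − b)/√2). Kets absent from the input have amplitude 0.
(|011⟩, |111⟩): (a, b) = (1/√2, (-0.2558 + 0.6592i)) → ((0.3191 + 0.4661i), (0.6809 - 0.4661i))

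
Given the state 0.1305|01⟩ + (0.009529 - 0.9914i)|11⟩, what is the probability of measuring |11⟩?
0.983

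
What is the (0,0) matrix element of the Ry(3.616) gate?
-0.235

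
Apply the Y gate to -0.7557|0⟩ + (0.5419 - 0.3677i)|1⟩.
(-0.3677 - 0.5419i)|0⟩ - 0.7557i|1⟩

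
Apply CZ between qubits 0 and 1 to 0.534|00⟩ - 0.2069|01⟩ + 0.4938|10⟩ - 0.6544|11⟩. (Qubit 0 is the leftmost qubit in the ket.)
0.534|00⟩ - 0.2069|01⟩ + 0.4938|10⟩ + 0.6544|11⟩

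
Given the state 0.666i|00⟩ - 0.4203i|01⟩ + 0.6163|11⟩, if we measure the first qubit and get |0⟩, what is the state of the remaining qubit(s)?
0.8457i|0⟩ - 0.5337i|1⟩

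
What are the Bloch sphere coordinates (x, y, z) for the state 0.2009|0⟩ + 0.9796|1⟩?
(0.3936, 0, -0.9193)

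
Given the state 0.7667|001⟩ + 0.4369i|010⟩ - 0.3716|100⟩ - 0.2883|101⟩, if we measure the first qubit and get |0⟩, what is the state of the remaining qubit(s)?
0.8688|01⟩ + 0.4951i|10⟩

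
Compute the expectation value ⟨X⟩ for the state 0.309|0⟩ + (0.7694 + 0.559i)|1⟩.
0.4755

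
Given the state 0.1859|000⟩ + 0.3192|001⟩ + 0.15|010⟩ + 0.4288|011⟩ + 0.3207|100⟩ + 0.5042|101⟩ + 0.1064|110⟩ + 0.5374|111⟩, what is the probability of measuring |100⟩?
0.1028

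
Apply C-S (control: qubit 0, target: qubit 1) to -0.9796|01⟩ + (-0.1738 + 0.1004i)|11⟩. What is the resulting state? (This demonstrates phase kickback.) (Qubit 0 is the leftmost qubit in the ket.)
-0.9796|01⟩ + (-0.1004 - 0.1738i)|11⟩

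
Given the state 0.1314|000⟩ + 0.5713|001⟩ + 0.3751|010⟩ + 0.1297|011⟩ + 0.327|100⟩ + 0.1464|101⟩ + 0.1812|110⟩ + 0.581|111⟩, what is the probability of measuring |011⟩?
0.01682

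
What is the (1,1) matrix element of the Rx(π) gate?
0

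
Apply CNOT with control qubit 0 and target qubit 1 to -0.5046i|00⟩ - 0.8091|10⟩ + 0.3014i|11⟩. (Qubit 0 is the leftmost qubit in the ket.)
-0.5046i|00⟩ + 0.3014i|10⟩ - 0.8091|11⟩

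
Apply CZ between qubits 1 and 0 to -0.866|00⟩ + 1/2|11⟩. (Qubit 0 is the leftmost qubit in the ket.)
-0.866|00⟩ - 1/2|11⟩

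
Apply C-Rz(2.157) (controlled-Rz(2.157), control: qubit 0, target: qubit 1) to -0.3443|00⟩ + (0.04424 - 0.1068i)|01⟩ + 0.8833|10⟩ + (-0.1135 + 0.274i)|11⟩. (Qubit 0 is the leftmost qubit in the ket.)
-0.3443|00⟩ + (0.04424 - 0.1068i)|01⟩ + (0.4175 - 0.7784i)|10⟩ + (-0.2951 + 0.02948i)|11⟩

C-Rz(2.157) leaves the control-|0⟩ kets |00⟩, |01⟩ unchanged and applies Rz(2.157) to qubit 1 on the control-|1⟩ pair (|10⟩, |11⟩).
Rz(2.157) = [[e^(−iθ/2), 0], [0, e^(iθ/2)]] with e^(±iθ/2) = cos(θ/2) ± i·sin(θ/2); θ = 2.157, cos(θ/2) ≈ 0.472651, sin(θ/2) ≈ 0.88125.
With a = amp(|10⟩) = 0.8833 and b = amp(|11⟩) = (-0.1135 + 0.274i):
new amp(|10⟩) = (0.472651 - 0.88125i)·a = (0.4175 - 0.7784i)
new amp(|11⟩) = (0.472651 + 0.88125i)·b = (-0.2951 + 0.02948i)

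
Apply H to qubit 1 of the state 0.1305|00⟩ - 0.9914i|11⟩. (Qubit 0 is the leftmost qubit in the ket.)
0.09228|00⟩ + 0.09228|01⟩ - 0.701i|10⟩ + 0.701i|11⟩

H on qubit 1 mixes each pair of kets that differ only in qubit 1: amplitudes (a, b) of (|…0…⟩, |…1…⟩) become ((a + b)/√2, (a − b)/√2). Kets absent from the input have amplitude 0.
(|00⟩, |01⟩): (a, b) = (0.1305, 0) → (0.09228, 0.09228)
(|10⟩, |11⟩): (a, b) = (0, -0.9914i) → (-0.701i, 0.701i)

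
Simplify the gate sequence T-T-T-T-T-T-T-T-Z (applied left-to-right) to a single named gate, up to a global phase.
Z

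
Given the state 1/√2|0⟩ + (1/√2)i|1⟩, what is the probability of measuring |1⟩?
1/2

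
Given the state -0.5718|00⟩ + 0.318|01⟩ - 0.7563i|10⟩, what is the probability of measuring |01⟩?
0.1011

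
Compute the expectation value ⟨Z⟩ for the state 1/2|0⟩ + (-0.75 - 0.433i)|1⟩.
-0.5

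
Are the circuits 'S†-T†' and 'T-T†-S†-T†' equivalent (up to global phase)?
Yes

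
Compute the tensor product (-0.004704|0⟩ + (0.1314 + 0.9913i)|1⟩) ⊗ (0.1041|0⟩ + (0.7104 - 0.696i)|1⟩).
-0.0004897|00⟩ + (-0.003342 + 0.003274i)|01⟩ + (0.01368 + 0.1032i)|10⟩ + (0.7833 + 0.6128i)|11⟩

amp(|b₁b₂…⟩) = product of the factor amplitudes for bits b₁, b₂, …; only kets whose every factor amplitude is nonzero survive.
|00⟩: (-0.004704)(0.1041) = -0.0004897
|01⟩: (-0.004704)(0.7104 - 0.696i) = (-0.003342 + 0.003274i)
|10⟩: (0.1314 + 0.9913i)(0.1041) = (0.01368 + 0.1032i)
|11⟩: (0.1314 + 0.9913i)(0.7104 - 0.696i) = (0.7833 + 0.6128i)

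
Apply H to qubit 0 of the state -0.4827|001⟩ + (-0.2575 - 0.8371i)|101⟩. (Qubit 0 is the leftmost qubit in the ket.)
(-0.5234 - 0.5919i)|001⟩ + (-0.1592 + 0.5919i)|101⟩

H on qubit 0 mixes each pair of kets that differ only in qubit 0: amplitudes (a, b) of (|…0…⟩, |…1…⟩) become ((a + b)/√2, (a − b)/√2). Kets absent from the input have amplitude 0.
(|001⟩, |101⟩): (a, b) = (-0.4827, (-0.2575 - 0.8371i)) → ((-0.5234 - 0.5919i), (-0.1592 + 0.5919i))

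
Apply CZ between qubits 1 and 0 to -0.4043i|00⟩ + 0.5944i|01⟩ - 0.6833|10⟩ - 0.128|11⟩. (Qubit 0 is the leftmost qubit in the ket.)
-0.4043i|00⟩ + 0.5944i|01⟩ - 0.6833|10⟩ + 0.128|11⟩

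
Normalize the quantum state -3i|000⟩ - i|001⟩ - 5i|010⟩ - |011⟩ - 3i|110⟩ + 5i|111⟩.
-0.3586i|000⟩ - 0.1195i|001⟩ - 0.5976i|010⟩ - 0.1195|011⟩ - 0.3586i|110⟩ + 0.5976i|111⟩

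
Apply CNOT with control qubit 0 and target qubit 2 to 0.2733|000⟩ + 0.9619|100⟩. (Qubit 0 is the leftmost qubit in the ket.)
0.2733|000⟩ + 0.9619|101⟩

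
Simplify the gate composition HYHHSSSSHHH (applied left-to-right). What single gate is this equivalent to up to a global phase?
Y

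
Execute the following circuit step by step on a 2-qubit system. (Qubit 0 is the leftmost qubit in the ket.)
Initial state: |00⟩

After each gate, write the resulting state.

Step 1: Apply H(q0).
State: 1/√2|00⟩ + 1/√2|10⟩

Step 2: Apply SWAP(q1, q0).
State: 1/√2|00⟩ + 1/√2|01⟩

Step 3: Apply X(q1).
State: 1/√2|00⟩ + 1/√2|01⟩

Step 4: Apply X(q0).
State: 1/√2|10⟩ + 1/√2|11⟩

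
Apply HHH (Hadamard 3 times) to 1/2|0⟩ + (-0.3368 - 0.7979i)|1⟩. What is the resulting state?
(0.1154 - 0.5642i)|0⟩ + (0.5917 + 0.5642i)|1⟩

H² = I, so H^3 = H: a single Hadamard. With (a, b) = (1/2, (-0.3368 - 0.7979i)), H gives ((a + b)/√2, (a − b)/√2) = ((0.1154 - 0.5642i), (0.5917 + 0.5642i)).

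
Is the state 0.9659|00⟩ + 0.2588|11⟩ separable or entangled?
Entangled

Writing the state as a|00⟩ + b|01⟩ + c|10⟩ + d|11⟩, it is a product state iff ad − bc = 0.
Here (a, b, c, d) = (0.9659, 0, 0, 0.2588): ad − bc = (0.9659)(0.2588) − (0)(0) = 0.25 ≠ 0, so the state is entangled.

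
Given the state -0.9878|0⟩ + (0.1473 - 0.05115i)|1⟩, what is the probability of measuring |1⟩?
0.02431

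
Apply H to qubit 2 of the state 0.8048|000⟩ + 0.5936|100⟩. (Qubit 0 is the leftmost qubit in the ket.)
0.5691|000⟩ + 0.5691|001⟩ + 0.4197|100⟩ + 0.4197|101⟩

H on qubit 2 mixes each pair of kets that differ only in qubit 2: amplitudes (a, b) of (|…0…⟩, |…1…⟩) become ((a + b)/√2, (a − b)/√2). Kets absent from the input have amplitude 0.
(|000⟩, |001⟩): (a, b) = (0.8048, 0) → (0.5691, 0.5691)
(|100⟩, |101⟩): (a, b) = (0.5936, 0) → (0.4197, 0.4197)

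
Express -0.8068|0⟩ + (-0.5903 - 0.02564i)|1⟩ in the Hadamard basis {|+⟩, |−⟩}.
(-0.9879 - 0.01813i)|+⟩ + (-0.1531 + 0.01813i)|−⟩

With |ψ⟩ = α|0⟩ + β|1⟩, the Hadamard-basis coefficients are ⟨+|ψ⟩ = (α + β)/√2 and ⟨−|ψ⟩ = (α − β)/√2.
Here α = -0.8068, β = (-0.5903 - 0.02564i): (α + β)/√2 = (-0.9879 - 0.01813i), (α − β)/√2 = (-0.1531 + 0.01813i).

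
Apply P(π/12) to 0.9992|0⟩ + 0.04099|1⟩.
0.9992|0⟩ + (0.03959 + 0.01061i)|1⟩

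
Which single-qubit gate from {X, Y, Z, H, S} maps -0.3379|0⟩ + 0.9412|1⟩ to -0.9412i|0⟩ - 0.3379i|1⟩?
Y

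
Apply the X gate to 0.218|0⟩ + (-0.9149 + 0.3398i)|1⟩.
(-0.9149 + 0.3398i)|0⟩ + 0.218|1⟩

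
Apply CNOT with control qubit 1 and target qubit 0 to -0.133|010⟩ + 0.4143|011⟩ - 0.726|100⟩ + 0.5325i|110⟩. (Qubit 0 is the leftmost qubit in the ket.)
0.5325i|010⟩ - 0.726|100⟩ - 0.133|110⟩ + 0.4143|111⟩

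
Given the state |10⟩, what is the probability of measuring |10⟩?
1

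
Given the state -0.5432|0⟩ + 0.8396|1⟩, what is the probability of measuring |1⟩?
0.7049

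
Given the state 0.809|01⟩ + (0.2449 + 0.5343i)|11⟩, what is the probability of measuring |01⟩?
0.6545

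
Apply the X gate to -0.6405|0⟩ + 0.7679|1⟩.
0.7679|0⟩ - 0.6405|1⟩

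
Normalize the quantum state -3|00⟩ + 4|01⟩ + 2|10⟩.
-0.5571|00⟩ + 0.7428|01⟩ + 0.3714|10⟩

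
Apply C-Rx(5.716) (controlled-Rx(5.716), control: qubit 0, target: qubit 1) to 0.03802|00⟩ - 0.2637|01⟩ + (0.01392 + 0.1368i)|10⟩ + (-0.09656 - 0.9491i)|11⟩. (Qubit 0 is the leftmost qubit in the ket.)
0.03802|00⟩ - 0.2637|01⟩ + (-0.2789 - 0.1043i)|10⟩ + (0.131 + 0.9073i)|11⟩

C-Rx(5.716) leaves the control-|0⟩ kets |00⟩, |01⟩ unchanged and applies Rx(5.716) to qubit 1 on the control-|1⟩ pair (|10⟩, |11⟩).
Rx(5.716) = [[cos(θ/2), −i·sin(θ/2)], [−i·sin(θ/2), cos(θ/2)]]; θ = 5.716, cos(θ/2) ≈ -0.960056, sin(θ/2) ≈ 0.279807.
With a = amp(|10⟩) = (0.01392 + 0.1368i) and b = amp(|11⟩) = (-0.09656 - 0.9491i):
new amp(|10⟩) = (-0.960056)·a + (-0.279807i)·b = (-0.2789 - 0.1043i)
new amp(|11⟩) = (-0.279807i)·a + (-0.960056)·b = (0.131 + 0.9073i)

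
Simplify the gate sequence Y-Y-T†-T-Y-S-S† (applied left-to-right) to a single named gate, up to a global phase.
Y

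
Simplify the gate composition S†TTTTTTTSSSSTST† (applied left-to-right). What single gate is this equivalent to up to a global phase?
T†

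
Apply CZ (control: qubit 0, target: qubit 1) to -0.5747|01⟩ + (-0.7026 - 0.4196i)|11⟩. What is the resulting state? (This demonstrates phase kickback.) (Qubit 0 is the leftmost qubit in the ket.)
-0.5747|01⟩ + (0.7026 + 0.4196i)|11⟩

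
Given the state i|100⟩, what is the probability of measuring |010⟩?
0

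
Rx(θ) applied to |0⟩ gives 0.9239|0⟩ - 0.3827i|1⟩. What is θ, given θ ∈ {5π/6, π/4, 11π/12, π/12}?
π/4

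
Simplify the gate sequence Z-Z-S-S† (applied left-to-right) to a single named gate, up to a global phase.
I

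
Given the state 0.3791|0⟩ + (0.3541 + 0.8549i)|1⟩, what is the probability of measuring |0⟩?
0.1437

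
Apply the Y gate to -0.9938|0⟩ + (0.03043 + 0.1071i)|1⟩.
(0.1071 - 0.03043i)|0⟩ - 0.9938i|1⟩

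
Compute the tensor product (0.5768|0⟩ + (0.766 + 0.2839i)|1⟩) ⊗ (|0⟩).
0.5768|00⟩ + (0.766 + 0.2839i)|10⟩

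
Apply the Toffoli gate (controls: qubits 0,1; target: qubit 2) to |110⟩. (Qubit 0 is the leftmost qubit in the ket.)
|111⟩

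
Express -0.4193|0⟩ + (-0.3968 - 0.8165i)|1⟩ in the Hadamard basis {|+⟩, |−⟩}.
(-0.5771 - 0.5774i)|+⟩ + (-0.01591 + 0.5774i)|−⟩

With |ψ⟩ = α|0⟩ + β|1⟩, the Hadamard-basis coefficients are ⟨+|ψ⟩ = (α + β)/√2 and ⟨−|ψ⟩ = (α − β)/√2.
Here α = -0.4193, β = (-0.3968 - 0.8165i): (α + β)/√2 = (-0.5771 - 0.5774i), (α − β)/√2 = (-0.01591 + 0.5774i).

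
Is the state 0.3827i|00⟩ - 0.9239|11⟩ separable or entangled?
Entangled

Writing the state as a|00⟩ + b|01⟩ + c|10⟩ + d|11⟩, it is a product state iff ad − bc = 0.
Here (a, b, c, d) = (0.3827i, 0, 0, -0.9239): ad − bc = (0.3827i)(-0.9239) − (0)(0) = -0.3536i ≠ 0, so the state is entangled.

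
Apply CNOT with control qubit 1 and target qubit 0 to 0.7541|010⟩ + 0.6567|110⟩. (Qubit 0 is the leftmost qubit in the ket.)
0.6567|010⟩ + 0.7541|110⟩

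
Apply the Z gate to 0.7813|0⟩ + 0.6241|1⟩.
0.7813|0⟩ - 0.6241|1⟩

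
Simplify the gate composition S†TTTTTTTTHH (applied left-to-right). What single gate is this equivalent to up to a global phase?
S†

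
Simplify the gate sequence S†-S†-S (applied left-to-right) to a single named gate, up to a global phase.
S†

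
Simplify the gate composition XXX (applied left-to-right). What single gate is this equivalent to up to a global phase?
X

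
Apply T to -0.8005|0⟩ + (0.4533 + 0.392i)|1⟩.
-0.8005|0⟩ + (0.04335 + 0.5977i)|1⟩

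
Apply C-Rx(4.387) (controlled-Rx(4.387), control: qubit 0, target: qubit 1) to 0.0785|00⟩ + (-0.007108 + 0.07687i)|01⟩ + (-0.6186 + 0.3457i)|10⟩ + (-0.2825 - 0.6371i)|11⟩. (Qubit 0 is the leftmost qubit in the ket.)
0.0785|00⟩ + (-0.007108 + 0.07687i)|01⟩ + (-0.1567 + 0.02785i)|10⟩ + (0.4456 + 0.8741i)|11⟩

C-Rx(4.387) leaves the control-|0⟩ kets |00⟩, |01⟩ unchanged and applies Rx(4.387) to qubit 1 on the control-|1⟩ pair (|10⟩, |11⟩).
Rx(4.387) = [[cos(θ/2), −i·sin(θ/2)], [−i·sin(θ/2), cos(θ/2)]]; θ = 4.387, cos(θ/2) ≈ -0.583233, sin(θ/2) ≈ 0.812305.
With a = amp(|10⟩) = (-0.6186 + 0.3457i) and b = amp(|11⟩) = (-0.2825 - 0.6371i):
new amp(|10⟩) = (-0.583233)·a + (-0.812305i)·b = (-0.1567 + 0.02785i)
new amp(|11⟩) = (-0.812305i)·a + (-0.583233)·b = (0.4456 + 0.8741i)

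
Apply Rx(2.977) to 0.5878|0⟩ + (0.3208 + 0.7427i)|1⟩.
(0.7885 - 0.3197i)|0⟩ + (0.02637 - 0.5248i)|1⟩

Rx(2.977) = [[cos(θ/2), −i·sin(θ/2)], [−i·sin(θ/2), cos(θ/2)]]; θ = 2.977, cos(θ/2) ≈ 0.0822035, sin(θ/2) ≈ 0.996616.
With a = amp(|0⟩) = 0.5878 and b = amp(|1⟩) = (0.3208 + 0.7427i):
new amp(|0⟩) = (0.0822035)·a + (-0.996616i)·b = (0.7885 - 0.3197i)
new amp(|1⟩) = (-0.996616i)·a + (0.0822035)·b = (0.02637 - 0.5248i)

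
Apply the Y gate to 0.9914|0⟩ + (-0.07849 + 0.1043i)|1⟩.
(0.1043 + 0.07849i)|0⟩ + 0.9914i|1⟩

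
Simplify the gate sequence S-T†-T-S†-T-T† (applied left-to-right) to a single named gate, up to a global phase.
I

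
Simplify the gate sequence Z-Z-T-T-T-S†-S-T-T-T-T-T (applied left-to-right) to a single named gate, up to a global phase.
I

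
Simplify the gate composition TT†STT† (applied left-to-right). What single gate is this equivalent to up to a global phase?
S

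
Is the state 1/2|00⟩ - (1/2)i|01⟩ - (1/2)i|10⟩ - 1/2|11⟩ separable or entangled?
Separable

Writing the state as a|00⟩ + b|01⟩ + c|10⟩ + d|11⟩, it is a product state iff ad − bc = 0.
Here (a, b, c, d) = (1/2, -(1/2)i, -(1/2)i, -1/2): ad − bc = (1/2)(-1/2) − (-(1/2)i)(-(1/2)i) = 0, so the state is separable.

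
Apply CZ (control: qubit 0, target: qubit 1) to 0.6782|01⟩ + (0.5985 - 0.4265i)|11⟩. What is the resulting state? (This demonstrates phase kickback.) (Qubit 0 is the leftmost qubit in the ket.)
0.6782|01⟩ + (-0.5985 + 0.4265i)|11⟩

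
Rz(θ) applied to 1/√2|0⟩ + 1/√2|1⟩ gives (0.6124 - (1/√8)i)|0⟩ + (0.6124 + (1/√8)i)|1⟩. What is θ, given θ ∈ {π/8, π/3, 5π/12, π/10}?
π/3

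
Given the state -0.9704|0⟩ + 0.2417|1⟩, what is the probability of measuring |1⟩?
0.05842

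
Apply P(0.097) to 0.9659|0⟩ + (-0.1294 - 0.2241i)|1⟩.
0.9659|0⟩ + (-0.1071 - 0.2356i)|1⟩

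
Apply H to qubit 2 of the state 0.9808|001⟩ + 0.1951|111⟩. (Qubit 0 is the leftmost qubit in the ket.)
0.6935|000⟩ - 0.6935|001⟩ + 0.138|110⟩ - 0.138|111⟩

H on qubit 2 mixes each pair of kets that differ only in qubit 2: amplitudes (a, b) of (|…0…⟩, |…1…⟩) become ((a + b)/√2, (a − b)/√2). Kets absent from the input have amplitude 0.
(|000⟩, |001⟩): (a, b) = (0, 0.9808) → (0.6935, -0.6935)
(|110⟩, |111⟩): (a, b) = (0, 0.1951) → (0.138, -0.138)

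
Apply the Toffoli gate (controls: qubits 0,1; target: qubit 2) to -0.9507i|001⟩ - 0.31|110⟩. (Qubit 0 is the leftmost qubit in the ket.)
-0.9507i|001⟩ - 0.31|111⟩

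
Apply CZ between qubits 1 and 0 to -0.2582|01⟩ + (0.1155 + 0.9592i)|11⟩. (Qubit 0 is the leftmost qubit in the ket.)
-0.2582|01⟩ + (-0.1155 - 0.9592i)|11⟩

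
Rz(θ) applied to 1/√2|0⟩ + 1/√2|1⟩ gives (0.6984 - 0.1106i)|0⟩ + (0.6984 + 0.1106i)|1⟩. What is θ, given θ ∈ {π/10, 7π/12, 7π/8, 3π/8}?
π/10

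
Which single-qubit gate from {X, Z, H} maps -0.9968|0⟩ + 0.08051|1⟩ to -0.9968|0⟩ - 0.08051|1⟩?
Z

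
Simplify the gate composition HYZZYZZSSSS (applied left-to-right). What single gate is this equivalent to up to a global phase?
H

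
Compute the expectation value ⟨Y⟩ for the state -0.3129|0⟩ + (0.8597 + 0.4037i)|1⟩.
-0.2526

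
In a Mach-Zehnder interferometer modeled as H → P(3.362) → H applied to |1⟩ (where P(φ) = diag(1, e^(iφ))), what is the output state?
(0.9879 + 0.1093i)|0⟩ + (0.0121 - 0.1093i)|1⟩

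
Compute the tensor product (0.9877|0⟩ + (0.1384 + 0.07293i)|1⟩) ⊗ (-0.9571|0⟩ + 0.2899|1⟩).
-0.9453|00⟩ + 0.2863|01⟩ + (-0.1325 - 0.0698i)|10⟩ + (0.04012 + 0.02114i)|11⟩

amp(|b₁b₂…⟩) = product of the factor amplitudes for bits b₁, b₂, …; only kets whose every factor amplitude is nonzero survive.
|00⟩: (0.9877)(-0.9571) = -0.9453
|01⟩: (0.9877)(0.2899) = 0.2863
|10⟩: (0.1384 + 0.07293i)(-0.9571) = (-0.1325 - 0.0698i)
|11⟩: (0.1384 + 0.07293i)(0.2899) = (0.04012 + 0.02114i)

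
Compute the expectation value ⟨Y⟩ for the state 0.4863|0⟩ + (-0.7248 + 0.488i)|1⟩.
0.4746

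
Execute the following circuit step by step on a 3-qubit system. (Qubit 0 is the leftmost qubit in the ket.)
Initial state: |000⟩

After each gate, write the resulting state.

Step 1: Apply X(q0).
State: |100⟩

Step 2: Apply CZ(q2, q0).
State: |100⟩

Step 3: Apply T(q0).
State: (1/√2 + (1/√2)i)|100⟩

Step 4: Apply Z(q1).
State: (1/√2 + (1/√2)i)|100⟩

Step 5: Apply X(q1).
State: (1/√2 + (1/√2)i)|110⟩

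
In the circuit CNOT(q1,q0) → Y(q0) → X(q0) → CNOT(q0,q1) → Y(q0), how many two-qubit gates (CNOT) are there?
2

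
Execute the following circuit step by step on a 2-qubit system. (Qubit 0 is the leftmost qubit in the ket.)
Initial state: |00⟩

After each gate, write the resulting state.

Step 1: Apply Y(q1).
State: i|01⟩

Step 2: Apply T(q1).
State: (-1/√2 + (1/√2)i)|01⟩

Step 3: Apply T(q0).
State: (-1/√2 + (1/√2)i)|01⟩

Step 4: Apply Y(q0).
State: (-1/√2 - (1/√2)i)|11⟩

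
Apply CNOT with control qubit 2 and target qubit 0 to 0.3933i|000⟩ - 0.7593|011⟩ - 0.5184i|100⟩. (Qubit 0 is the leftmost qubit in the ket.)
0.3933i|000⟩ - 0.5184i|100⟩ - 0.7593|111⟩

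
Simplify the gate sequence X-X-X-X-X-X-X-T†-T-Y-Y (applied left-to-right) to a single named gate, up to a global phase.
X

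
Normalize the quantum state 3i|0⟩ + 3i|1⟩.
(1/√2)i|0⟩ + (1/√2)i|1⟩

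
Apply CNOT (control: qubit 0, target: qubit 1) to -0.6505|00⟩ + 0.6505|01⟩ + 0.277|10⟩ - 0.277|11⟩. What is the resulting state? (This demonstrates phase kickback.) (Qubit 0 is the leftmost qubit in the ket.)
-0.6505|00⟩ + 0.6505|01⟩ - 0.277|10⟩ + 0.277|11⟩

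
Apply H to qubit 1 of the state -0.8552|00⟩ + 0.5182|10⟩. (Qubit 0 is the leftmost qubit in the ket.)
-0.6047|00⟩ - 0.6047|01⟩ + 0.3664|10⟩ + 0.3664|11⟩

H on qubit 1 mixes each pair of kets that differ only in qubit 1: amplitudes (a, b) of (|…0…⟩, |…1…⟩) become ((a + b)/√2, (a − b)/√2). Kets absent from the input have amplitude 0.
(|00⟩, |01⟩): (a, b) = (-0.8552, 0) → (-0.6047, -0.6047)
(|10⟩, |11⟩): (a, b) = (0.5182, 0) → (0.3664, 0.3664)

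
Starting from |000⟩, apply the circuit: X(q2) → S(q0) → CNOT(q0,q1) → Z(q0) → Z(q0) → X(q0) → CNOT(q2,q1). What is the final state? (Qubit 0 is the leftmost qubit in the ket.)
|111⟩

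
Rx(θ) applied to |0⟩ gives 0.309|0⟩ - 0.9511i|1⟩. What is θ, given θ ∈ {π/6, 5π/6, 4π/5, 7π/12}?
4π/5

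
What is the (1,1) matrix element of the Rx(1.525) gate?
0.7231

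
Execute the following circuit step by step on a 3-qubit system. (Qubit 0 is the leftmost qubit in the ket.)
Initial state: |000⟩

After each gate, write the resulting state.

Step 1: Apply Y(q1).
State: i|010⟩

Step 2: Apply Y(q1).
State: |000⟩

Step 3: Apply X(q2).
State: |001⟩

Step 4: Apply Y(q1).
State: i|011⟩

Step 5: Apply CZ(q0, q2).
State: i|011⟩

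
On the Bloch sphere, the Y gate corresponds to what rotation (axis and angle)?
Rotation by π around the y-axis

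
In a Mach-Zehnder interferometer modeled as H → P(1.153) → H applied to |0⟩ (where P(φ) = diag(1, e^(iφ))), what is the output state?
(0.7029 + 0.457i)|0⟩ + (0.2971 - 0.457i)|1⟩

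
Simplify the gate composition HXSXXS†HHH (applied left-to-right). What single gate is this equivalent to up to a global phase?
Z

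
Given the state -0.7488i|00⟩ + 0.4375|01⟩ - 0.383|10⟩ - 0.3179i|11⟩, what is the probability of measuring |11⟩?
0.1011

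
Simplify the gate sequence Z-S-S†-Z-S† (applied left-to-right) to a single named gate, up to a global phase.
S†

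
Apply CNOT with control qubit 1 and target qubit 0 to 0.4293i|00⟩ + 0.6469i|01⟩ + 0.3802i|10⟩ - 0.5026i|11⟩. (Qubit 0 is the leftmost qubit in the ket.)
0.4293i|00⟩ - 0.5026i|01⟩ + 0.3802i|10⟩ + 0.6469i|11⟩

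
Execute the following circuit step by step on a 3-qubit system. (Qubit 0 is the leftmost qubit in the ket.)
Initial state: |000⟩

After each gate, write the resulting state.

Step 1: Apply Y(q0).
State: i|100⟩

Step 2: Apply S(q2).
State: i|100⟩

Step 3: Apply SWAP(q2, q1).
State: i|100⟩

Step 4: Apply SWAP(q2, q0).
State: i|001⟩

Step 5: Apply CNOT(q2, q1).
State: i|011⟩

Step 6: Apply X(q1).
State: i|001⟩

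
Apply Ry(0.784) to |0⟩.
0.9241|0⟩ + 0.382|1⟩

Ry(0.784) = [[cos(θ/2), −sin(θ/2)], [sin(θ/2), cos(θ/2)]]; θ = 0.784, cos(θ/2) ≈ 0.924147, sin(θ/2) ≈ 0.382037.
With a = amp(|0⟩) = 1 and b = amp(|1⟩) = 0:
new amp(|0⟩) = (0.924147)·a + (-0.382037)·b = 0.9241
new amp(|1⟩) = (0.382037)·a + (0.924147)·b = 0.382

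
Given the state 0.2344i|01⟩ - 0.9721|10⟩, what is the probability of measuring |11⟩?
0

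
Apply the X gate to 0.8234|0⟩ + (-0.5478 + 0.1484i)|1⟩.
(-0.5478 + 0.1484i)|0⟩ + 0.8234|1⟩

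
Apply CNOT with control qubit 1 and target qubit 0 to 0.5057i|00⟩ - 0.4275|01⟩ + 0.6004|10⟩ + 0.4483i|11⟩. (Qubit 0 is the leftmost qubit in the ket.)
0.5057i|00⟩ + 0.4483i|01⟩ + 0.6004|10⟩ - 0.4275|11⟩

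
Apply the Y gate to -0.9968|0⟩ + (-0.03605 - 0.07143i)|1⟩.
(-0.07143 + 0.03605i)|0⟩ - 0.9968i|1⟩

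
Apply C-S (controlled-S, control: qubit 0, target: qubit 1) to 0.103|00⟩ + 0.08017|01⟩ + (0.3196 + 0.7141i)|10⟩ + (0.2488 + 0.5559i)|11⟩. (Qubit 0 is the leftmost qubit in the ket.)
0.103|00⟩ + 0.08017|01⟩ + (0.3196 + 0.7141i)|10⟩ + (-0.5559 + 0.2488i)|11⟩

C-S leaves the control-|0⟩ kets |00⟩, |01⟩ unchanged and applies S to qubit 1 on the control-|1⟩ pair (|10⟩, |11⟩).
S = [[1, 0], [0, i]].
With a = amp(|10⟩) = (0.3196 + 0.7141i) and b = amp(|11⟩) = (0.2488 + 0.5559i):
new amp(|10⟩) = (1)·a = (0.3196 + 0.7141i)
new amp(|11⟩) = (i)·b = (-0.5559 + 0.2488i)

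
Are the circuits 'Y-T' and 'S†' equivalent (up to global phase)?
No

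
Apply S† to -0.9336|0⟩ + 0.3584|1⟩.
-0.9336|0⟩ - 0.3584i|1⟩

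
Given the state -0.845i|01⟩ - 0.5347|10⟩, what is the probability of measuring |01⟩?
0.714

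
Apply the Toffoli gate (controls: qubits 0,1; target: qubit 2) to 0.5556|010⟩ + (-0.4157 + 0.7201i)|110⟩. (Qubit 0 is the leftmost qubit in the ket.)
0.5556|010⟩ + (-0.4157 + 0.7201i)|111⟩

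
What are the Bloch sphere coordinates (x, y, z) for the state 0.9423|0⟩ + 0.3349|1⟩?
(0.6312, 0, 0.7758)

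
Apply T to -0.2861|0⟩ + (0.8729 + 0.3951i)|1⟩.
-0.2861|0⟩ + (0.3379 + 0.8966i)|1⟩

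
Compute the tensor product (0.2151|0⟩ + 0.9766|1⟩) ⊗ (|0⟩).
0.2151|00⟩ + 0.9766|10⟩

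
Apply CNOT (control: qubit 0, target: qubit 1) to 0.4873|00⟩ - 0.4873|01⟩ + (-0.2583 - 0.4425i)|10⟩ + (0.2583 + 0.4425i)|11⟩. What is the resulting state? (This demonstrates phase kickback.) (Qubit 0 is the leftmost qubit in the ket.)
0.4873|00⟩ - 0.4873|01⟩ + (0.2583 + 0.4425i)|10⟩ + (-0.2583 - 0.4425i)|11⟩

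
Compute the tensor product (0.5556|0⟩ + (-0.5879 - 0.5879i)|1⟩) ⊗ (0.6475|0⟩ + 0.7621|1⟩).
0.3598|00⟩ + 0.4234|01⟩ + (-0.3807 - 0.3807i)|10⟩ + (-0.448 - 0.448i)|11⟩

amp(|b₁b₂…⟩) = product of the factor amplitudes for bits b₁, b₂, …; only kets whose every factor amplitude is nonzero survive.
|00⟩: (0.5556)(0.6475) = 0.3598
|01⟩: (0.5556)(0.7621) = 0.4234
|10⟩: (-0.5879 - 0.5879i)(0.6475) = (-0.3807 - 0.3807i)
|11⟩: (-0.5879 - 0.5879i)(0.7621) = (-0.448 - 0.448i)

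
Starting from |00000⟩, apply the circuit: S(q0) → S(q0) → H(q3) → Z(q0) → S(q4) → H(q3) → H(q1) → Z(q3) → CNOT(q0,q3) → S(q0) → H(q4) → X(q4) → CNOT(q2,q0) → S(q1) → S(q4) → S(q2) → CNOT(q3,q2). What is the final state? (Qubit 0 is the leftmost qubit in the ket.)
1/2|00000⟩ + (1/2)i|00001⟩ + (1/2)i|01000⟩ - 1/2|01001⟩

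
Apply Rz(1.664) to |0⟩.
(0.6734 - 0.7393i)|0⟩

Rz(1.664) = [[e^(−iθ/2), 0], [0, e^(iθ/2)]] with e^(±iθ/2) = cos(θ/2) ± i·sin(θ/2); θ = 1.664, cos(θ/2) ≈ 0.673399, sin(θ/2) ≈ 0.73928.
With a = amp(|0⟩) = 1 and b = amp(|1⟩) = 0:
new amp(|0⟩) = (0.673399 - 0.73928i)·a = (0.6734 - 0.7393i)
new amp(|1⟩) = (0.673399 + 0.73928i)·b = 0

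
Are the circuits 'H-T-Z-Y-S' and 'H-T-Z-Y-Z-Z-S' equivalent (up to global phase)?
Yes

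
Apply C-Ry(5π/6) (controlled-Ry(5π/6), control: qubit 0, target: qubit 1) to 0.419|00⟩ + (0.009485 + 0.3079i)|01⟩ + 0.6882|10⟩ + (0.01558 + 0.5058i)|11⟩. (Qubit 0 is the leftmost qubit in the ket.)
0.419|00⟩ + (0.009485 + 0.3079i)|01⟩ + (0.1631 - 0.4886i)|10⟩ + (0.6688 + 0.1309i)|11⟩

C-Ry(5π/6) leaves the control-|0⟩ kets |00⟩, |01⟩ unchanged and applies Ry(5π/6) to qubit 1 on the control-|1⟩ pair (|10⟩, |11⟩).
Ry(5π/6) = [[cos(θ/2), −sin(θ/2)], [sin(θ/2), cos(θ/2)]]; θ = 5π/6, cos(θ/2) ≈ 0.258819, sin(θ/2) ≈ 0.965926.
With a = amp(|10⟩) = 0.6882 and b = amp(|11⟩) = (0.01558 + 0.5058i):
new amp(|10⟩) = (0.258819)·a + (-0.965926)·b = (0.1631 - 0.4886i)
new amp(|11⟩) = (0.965926)·a + (0.258819)·b = (0.6688 + 0.1309i)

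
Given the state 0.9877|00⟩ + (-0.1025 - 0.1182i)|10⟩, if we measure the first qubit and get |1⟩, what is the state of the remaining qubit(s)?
(-0.6551 - 0.7555i)|0⟩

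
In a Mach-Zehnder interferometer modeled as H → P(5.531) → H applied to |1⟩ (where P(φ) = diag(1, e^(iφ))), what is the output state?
(0.1349 + 0.3416i)|0⟩ + (0.8651 - 0.3416i)|1⟩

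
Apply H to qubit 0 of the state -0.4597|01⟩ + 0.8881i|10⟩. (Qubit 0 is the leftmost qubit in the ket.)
0.628i|00⟩ - 0.3251|01⟩ - 0.628i|10⟩ - 0.3251|11⟩

H on qubit 0 mixes each pair of kets that differ only in qubit 0: amplitudes (a, b) of (|…0…⟩, |…1…⟩) become ((a + b)/√2, (a − b)/√2). Kets absent from the input have amplitude 0.
(|00⟩, |10⟩): (a, b) = (0, 0.8881i) → (0.628i, -0.628i)
(|01⟩, |11⟩): (a, b) = (-0.4597, 0) → (-0.3251, -0.3251)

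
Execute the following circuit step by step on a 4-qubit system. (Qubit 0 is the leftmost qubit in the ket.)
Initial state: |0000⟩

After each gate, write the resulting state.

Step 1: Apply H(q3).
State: 1/√2|0000⟩ + 1/√2|0001⟩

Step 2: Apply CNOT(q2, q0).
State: 1/√2|0000⟩ + 1/√2|0001⟩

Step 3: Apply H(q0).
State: 1/2|0000⟩ + 1/2|0001⟩ + 1/2|1000⟩ + 1/2|1001⟩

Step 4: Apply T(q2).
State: 1/2|0000⟩ + 1/2|0001⟩ + 1/2|1000⟩ + 1/2|1001⟩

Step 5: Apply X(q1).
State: 1/2|0100⟩ + 1/2|0101⟩ + 1/2|1100⟩ + 1/2|1101⟩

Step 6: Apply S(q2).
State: 1/2|0100⟩ + 1/2|0101⟩ + 1/2|1100⟩ + 1/2|1101⟩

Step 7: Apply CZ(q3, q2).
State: 1/2|0100⟩ + 1/2|0101⟩ + 1/2|1100⟩ + 1/2|1101⟩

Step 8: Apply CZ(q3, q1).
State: 1/2|0100⟩ - 1/2|0101⟩ + 1/2|1100⟩ - 1/2|1101⟩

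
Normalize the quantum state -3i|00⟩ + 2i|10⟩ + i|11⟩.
-0.8018i|00⟩ + 0.5345i|10⟩ + 0.2673i|11⟩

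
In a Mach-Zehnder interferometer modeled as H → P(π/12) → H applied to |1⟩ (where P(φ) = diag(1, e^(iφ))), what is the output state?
(0.01704 - 0.1294i)|0⟩ + (0.983 + 0.1294i)|1⟩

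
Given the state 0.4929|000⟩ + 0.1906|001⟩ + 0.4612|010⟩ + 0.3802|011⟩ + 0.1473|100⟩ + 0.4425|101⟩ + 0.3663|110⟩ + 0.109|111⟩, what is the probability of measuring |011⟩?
0.1446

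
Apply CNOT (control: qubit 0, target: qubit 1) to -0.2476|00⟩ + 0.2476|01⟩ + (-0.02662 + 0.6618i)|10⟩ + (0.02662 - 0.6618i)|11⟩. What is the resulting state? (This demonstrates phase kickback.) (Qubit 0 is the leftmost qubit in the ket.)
-0.2476|00⟩ + 0.2476|01⟩ + (0.02662 - 0.6618i)|10⟩ + (-0.02662 + 0.6618i)|11⟩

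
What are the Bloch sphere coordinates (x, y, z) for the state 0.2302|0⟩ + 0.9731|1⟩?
(0.448, 0, -0.8939)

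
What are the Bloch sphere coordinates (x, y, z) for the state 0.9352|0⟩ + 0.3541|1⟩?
(0.6623, 0, 0.7492)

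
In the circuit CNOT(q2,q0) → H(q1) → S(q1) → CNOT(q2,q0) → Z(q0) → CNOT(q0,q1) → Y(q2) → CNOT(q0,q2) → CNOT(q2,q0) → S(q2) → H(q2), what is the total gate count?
11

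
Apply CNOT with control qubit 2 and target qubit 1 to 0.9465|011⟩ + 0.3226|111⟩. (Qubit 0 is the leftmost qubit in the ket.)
0.9465|001⟩ + 0.3226|101⟩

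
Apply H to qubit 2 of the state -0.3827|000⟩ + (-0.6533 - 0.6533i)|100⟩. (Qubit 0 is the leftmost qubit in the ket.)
-0.2706|000⟩ - 0.2706|001⟩ + (-0.462 - 0.462i)|100⟩ + (-0.462 - 0.462i)|101⟩

H on qubit 2 mixes each pair of kets that differ only in qubit 2: amplitudes (a, b) of (|…0…⟩, |…1…⟩) become ((a + b)/√2, (a − b)/√2). Kets absent from the input have amplitude 0.
(|000⟩, |001⟩): (a, b) = (-0.3827, 0) → (-0.2706, -0.2706)
(|100⟩, |101⟩): (a, b) = ((-0.6533 - 0.6533i), 0) → ((-0.462 - 0.462i), (-0.462 - 0.462i))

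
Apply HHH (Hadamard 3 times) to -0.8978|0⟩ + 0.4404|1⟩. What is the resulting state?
-0.3234|0⟩ - 0.9463|1⟩

H² = I, so H^3 = H: a single Hadamard. With (a, b) = (-0.8978, 0.4404), H gives ((a + b)/√2, (a − b)/√2) = (-0.3234, -0.9463).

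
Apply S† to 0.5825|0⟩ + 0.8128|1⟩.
0.5825|0⟩ - 0.8128i|1⟩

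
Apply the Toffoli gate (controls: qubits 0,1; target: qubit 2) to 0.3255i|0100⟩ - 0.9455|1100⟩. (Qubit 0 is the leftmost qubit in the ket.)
0.3255i|0100⟩ - 0.9455|1110⟩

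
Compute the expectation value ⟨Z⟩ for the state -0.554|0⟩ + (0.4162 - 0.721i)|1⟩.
-0.3861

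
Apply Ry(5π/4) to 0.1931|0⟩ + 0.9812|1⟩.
-0.9804|0⟩ - 0.1971|1⟩

Ry(5π/4) = [[cos(θ/2), −sin(θ/2)], [sin(θ/2), cos(θ/2)]]; θ = 5π/4, cos(θ/2) ≈ -0.382683, sin(θ/2) ≈ 0.92388.
With a = amp(|0⟩) = 0.1931 and b = amp(|1⟩) = 0.9812:
new amp(|0⟩) = (-0.382683)·a + (-0.92388)·b = -0.9804
new amp(|1⟩) = (0.92388)·a + (-0.382683)·b = -0.1971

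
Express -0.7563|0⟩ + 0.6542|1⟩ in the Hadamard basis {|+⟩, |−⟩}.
-0.0722|+⟩ - 0.9974|−⟩

With |ψ⟩ = α|0⟩ + β|1⟩, the Hadamard-basis coefficients are ⟨+|ψ⟩ = (α + β)/√2 and ⟨−|ψ⟩ = (α − β)/√2.
Here α = -0.7563, β = 0.6542: (α + β)/√2 = -0.0722, (α − β)/√2 = -0.9974.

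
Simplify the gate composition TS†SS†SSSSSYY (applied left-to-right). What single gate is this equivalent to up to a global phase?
T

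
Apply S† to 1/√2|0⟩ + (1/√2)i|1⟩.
1/√2|0⟩ + 1/√2|1⟩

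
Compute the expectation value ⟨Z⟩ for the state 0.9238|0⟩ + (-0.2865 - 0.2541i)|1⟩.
0.7068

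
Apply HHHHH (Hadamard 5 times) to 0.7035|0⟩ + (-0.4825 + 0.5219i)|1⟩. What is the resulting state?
(0.1563 + 0.369i)|0⟩ + (0.8386 - 0.369i)|1⟩

H² = I, so H^5 = H: a single Hadamard. With (a, b) = (0.7035, (-0.4825 + 0.5219i)), H gives ((a + b)/√2, (a − b)/√2) = ((0.1563 + 0.369i), (0.8386 - 0.369i)).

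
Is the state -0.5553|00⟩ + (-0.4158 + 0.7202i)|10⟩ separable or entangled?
Separable

Writing the state as a|00⟩ + b|01⟩ + c|10⟩ + d|11⟩, it is a product state iff ad − bc = 0.
Here (a, b, c, d) = (-0.5553, 0, (-0.4158 + 0.7202i), 0): ad − bc = (-0.5553)(0) − (0)(-0.4158 + 0.7202i) = 0, so the state is separable.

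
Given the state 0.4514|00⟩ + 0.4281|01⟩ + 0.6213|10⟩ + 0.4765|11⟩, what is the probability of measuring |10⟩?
0.386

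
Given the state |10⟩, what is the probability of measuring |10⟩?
1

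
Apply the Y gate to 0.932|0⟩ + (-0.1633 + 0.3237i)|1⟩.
(0.3237 + 0.1633i)|0⟩ + 0.932i|1⟩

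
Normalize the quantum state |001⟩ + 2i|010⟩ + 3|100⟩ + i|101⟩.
0.2582|001⟩ + 0.5164i|010⟩ + 0.7746|100⟩ + 0.2582i|101⟩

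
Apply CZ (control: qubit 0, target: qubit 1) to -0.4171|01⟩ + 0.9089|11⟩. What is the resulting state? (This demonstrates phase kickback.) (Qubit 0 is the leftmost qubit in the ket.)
-0.4171|01⟩ - 0.9089|11⟩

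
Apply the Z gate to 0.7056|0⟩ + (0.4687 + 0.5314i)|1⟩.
0.7056|0⟩ + (-0.4687 - 0.5314i)|1⟩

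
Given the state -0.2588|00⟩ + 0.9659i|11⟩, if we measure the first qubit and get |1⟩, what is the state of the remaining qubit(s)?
i|1⟩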